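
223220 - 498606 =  - 275386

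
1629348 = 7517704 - 5888356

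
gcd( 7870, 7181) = 1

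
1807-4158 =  - 2351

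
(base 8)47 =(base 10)39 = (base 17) 25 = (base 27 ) 1C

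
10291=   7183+3108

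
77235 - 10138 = 67097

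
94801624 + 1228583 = 96030207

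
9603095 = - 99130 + 9702225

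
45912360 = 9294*4940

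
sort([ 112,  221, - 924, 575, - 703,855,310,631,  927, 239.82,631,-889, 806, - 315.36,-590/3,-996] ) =[ - 996,-924, - 889,-703, - 315.36, - 590/3, 112, 221,239.82,310, 575, 631, 631, 806, 855,927]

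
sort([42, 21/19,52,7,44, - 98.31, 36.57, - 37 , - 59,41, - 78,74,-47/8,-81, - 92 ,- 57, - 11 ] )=[ -98.31,-92,-81, - 78 ,- 59, - 57, -37,-11, - 47/8,21/19,7, 36.57, 41, 42, 44, 52, 74]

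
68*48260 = 3281680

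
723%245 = 233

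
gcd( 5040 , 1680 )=1680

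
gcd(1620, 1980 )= 180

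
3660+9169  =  12829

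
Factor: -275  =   - 5^2*11^1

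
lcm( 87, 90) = 2610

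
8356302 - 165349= 8190953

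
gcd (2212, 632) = 316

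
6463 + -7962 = - 1499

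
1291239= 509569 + 781670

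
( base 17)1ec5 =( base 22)ikg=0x23d0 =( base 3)110120120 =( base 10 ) 9168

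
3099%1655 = 1444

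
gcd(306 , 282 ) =6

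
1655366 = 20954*79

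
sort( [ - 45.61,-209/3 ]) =[-209/3, - 45.61 ]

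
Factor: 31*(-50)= - 2^1*5^2*31^1  =  - 1550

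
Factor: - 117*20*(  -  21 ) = 49140= 2^2 * 3^3*5^1*7^1*13^1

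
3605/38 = 3605/38 =94.87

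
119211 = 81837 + 37374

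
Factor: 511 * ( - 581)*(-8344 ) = 2477258504 = 2^3*7^3  *73^1 * 83^1*149^1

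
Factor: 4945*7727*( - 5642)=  -215580904630 = -2^1*5^1*7^1*13^1*23^1*31^1*43^1 * 7727^1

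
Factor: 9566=2^1*4783^1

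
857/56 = 15 + 17/56 = 15.30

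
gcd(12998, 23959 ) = 97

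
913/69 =13+16/69 = 13.23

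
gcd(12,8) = 4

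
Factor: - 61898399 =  - 281^1*220279^1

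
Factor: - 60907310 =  - 2^1*5^1*331^1* 18401^1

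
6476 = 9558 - 3082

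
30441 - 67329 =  - 36888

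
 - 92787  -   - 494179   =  401392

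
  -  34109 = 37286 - 71395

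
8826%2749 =579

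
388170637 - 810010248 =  -421839611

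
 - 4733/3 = -1578 + 1/3=- 1577.67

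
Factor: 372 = 2^2*3^1*31^1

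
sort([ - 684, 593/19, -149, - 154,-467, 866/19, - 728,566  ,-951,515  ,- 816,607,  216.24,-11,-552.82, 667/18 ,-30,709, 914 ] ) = [ - 951, - 816 , - 728, - 684, - 552.82,-467, - 154, - 149, - 30, - 11,593/19, 667/18, 866/19, 216.24,  515, 566 , 607, 709, 914] 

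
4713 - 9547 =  - 4834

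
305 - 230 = 75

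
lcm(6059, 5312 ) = 387776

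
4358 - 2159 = 2199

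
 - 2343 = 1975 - 4318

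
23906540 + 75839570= 99746110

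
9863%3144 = 431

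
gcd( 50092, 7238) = 14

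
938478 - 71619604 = - 70681126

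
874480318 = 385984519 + 488495799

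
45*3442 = 154890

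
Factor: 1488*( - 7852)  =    -  2^6 * 3^1*  13^1*31^1*151^1 = - 11683776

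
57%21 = 15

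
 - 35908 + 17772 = -18136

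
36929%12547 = 11835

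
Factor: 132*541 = 2^2*3^1*11^1*541^1 = 71412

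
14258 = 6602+7656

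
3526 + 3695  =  7221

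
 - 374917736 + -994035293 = -1368953029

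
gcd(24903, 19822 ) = 1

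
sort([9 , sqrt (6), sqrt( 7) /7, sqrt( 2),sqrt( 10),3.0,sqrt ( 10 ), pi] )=[ sqrt ( 7 )/7,sqrt(2 ),sqrt(6 ),3.0,pi,sqrt ( 10 ), sqrt( 10) , 9] 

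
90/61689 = 30/20563 = 0.00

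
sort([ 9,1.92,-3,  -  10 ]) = [ - 10, -3,1.92,9]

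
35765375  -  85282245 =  - 49516870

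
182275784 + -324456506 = -142180722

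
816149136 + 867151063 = 1683300199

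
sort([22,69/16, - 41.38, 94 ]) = [ - 41.38, 69/16,  22,94]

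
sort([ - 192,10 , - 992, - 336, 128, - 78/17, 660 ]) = [ - 992,-336, - 192, - 78/17,10, 128,660]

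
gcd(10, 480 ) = 10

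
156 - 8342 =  - 8186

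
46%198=46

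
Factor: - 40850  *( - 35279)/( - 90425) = - 57645886/3617 =-  2^1*19^1*43^1*3617^(  -  1 )*35279^1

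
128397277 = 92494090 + 35903187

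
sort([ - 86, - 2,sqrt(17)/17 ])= [-86 , - 2,  sqrt( 17 ) /17] 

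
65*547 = 35555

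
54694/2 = 27347 = 27347.00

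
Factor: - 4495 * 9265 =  - 5^2*17^1*29^1 *31^1  *  109^1 = - 41646175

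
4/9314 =2/4657  =  0.00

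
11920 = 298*40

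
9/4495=9/4495 = 0.00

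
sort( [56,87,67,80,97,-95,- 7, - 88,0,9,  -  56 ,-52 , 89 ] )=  [ -95, - 88, - 56, - 52, -7,0,9, 56,67,80,87,89,97]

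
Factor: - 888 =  - 2^3*3^1*37^1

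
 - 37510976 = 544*( - 68954 ) 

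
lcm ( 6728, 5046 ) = 20184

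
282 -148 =134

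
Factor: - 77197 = -17^1*19^1 * 239^1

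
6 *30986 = 185916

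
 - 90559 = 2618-93177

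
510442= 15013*34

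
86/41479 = 86/41479 = 0.00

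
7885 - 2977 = 4908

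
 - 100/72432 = - 25/18108 = - 0.00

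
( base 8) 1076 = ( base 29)JN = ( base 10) 574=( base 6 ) 2354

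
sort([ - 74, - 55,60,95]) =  [ - 74,-55, 60 , 95] 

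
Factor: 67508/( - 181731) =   -  2^2 *3^( - 1)*7^1 *11^( - 1)*2411^1*5507^(-1)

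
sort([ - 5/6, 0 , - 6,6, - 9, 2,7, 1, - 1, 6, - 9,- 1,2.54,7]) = [ - 9, - 9,- 6, - 1, - 1, - 5/6, 0, 1,2,2.54, 6, 6, 7,  7 ] 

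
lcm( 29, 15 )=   435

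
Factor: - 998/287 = - 2^1*7^( - 1 ) * 41^( - 1) * 499^1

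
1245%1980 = 1245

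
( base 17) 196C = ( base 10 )7628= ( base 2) 1110111001100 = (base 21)H65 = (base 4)1313030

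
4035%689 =590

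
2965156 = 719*4124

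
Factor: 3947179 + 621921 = 4569100 = 2^2*5^2*45691^1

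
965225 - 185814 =779411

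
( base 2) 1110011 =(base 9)137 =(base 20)5F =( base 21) 5A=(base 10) 115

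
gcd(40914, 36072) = 18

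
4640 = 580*8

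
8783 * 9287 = 81567721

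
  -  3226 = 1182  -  4408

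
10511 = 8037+2474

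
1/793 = 1/793 = 0.00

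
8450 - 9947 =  - 1497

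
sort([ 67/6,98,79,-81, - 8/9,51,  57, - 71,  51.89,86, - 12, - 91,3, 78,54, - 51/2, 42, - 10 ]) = [-91,-81, - 71 , - 51/2, - 12 ,-10,  -  8/9, 3,67/6,42,51,51.89,54,  57,78 , 79,86,98] 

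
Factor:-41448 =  - 2^3*3^1 * 11^1 * 157^1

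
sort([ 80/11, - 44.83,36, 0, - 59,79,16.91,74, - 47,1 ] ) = [  -  59, - 47, - 44.83,0,1,80/11,16.91,  36,74,79] 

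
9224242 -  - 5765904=14990146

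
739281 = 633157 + 106124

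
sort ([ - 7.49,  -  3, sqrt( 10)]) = [ - 7.49,-3, sqrt(10 )] 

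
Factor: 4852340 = 2^2 * 5^1 * 242617^1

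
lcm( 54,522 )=1566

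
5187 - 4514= 673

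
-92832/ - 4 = 23208/1 = 23208.00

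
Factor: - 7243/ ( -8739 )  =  3^( - 2)* 971^( - 1)*7243^1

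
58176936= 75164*774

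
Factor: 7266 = 2^1 * 3^1*7^1*173^1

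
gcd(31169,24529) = 1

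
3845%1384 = 1077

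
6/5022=1/837 = 0.00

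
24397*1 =24397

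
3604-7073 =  - 3469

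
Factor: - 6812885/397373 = - 5^1*47^1*53^1 * 547^1*397373^(-1)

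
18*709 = 12762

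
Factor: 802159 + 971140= 11^1* 37^1*4357^1 = 1773299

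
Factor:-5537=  - 7^2*113^1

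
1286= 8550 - 7264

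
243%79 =6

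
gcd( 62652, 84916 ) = 92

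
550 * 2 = 1100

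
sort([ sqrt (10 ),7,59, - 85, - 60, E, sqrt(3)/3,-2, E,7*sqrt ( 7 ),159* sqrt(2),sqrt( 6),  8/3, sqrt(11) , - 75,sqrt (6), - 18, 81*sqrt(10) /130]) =[ - 85, - 75, - 60, - 18,  -  2,sqrt(3 )/3,81 * sqrt(10)/130, sqrt( 6), sqrt(6), 8/3,E,E,  sqrt(10), sqrt(11),7, 7*sqrt(7), 59, 159*sqrt( 2) ]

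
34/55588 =17/27794 = 0.00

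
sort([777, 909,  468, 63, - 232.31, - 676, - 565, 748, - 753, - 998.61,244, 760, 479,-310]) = [ - 998.61, - 753, - 676, - 565, - 310, - 232.31, 63, 244, 468,479,748, 760,777, 909]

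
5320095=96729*55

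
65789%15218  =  4917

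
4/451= 4/451 = 0.01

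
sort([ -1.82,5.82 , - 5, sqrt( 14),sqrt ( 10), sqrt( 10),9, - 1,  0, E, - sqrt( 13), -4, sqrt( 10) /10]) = [ - 5, - 4,  -  sqrt( 13),-1.82, - 1,0,  sqrt(10)/10,E,  sqrt( 10),sqrt(10 ), sqrt( 14 ), 5.82,9 ]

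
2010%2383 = 2010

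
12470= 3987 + 8483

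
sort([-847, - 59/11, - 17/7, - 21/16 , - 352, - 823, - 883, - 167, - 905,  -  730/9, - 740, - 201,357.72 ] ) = [ - 905, - 883, - 847,  -  823,  -  740, - 352 , - 201, - 167 , - 730/9 ,- 59/11 , - 17/7, - 21/16  ,  357.72]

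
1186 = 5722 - 4536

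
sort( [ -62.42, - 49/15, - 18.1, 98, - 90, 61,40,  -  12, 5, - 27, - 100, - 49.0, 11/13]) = [-100,  -  90 ,-62.42 , - 49.0, -27, - 18.1, - 12, - 49/15, 11/13,  5,40,61,  98]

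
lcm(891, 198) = 1782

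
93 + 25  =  118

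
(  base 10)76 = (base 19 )40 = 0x4c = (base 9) 84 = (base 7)136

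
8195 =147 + 8048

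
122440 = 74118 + 48322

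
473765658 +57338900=531104558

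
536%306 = 230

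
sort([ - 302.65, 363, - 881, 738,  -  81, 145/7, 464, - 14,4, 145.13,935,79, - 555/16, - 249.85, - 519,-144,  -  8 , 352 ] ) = [ - 881, - 519, - 302.65, - 249.85, - 144, - 81, - 555/16, - 14,  -  8, 4, 145/7, 79,145.13, 352, 363,464, 738, 935 ]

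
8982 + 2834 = 11816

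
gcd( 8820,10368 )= 36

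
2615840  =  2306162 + 309678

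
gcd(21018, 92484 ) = 6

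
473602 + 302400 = 776002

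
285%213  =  72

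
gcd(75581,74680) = 1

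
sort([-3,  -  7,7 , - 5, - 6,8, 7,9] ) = [ - 7,-6 , - 5, -3,7,7,8,9 ]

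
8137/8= 8137/8 = 1017.12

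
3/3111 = 1/1037 = 0.00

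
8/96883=8/96883 = 0.00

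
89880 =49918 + 39962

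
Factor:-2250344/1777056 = -2^( - 2)*3^( - 1 ) * 103^1* 107^(-1 )*173^ (-1)*2731^1 = - 281293/222132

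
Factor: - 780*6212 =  - 2^4*3^1*5^1*13^1*1553^1=-  4845360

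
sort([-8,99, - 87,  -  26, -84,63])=[  -  87, - 84 , -26, - 8,  63,99 ] 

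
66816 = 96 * 696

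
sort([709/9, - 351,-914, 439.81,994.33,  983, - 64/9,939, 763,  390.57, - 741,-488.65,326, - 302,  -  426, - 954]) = [ - 954, - 914,-741,-488.65,-426 , - 351, - 302,-64/9, 709/9, 326,  390.57,439.81,763, 939, 983, 994.33 ]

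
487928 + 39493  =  527421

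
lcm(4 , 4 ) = 4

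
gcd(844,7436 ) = 4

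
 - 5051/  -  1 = 5051/1 = 5051.00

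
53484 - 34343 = 19141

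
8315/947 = 8315/947= 8.78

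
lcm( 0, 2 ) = 0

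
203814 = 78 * 2613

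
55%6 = 1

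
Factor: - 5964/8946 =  - 2^1* 3^( - 1) = - 2/3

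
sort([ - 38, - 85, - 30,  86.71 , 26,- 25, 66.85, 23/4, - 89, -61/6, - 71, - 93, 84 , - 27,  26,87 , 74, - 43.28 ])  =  [- 93,  -  89, - 85, - 71, - 43.28, - 38, - 30,- 27, - 25, - 61/6 , 23/4,  26, 26,  66.85, 74, 84,86.71, 87] 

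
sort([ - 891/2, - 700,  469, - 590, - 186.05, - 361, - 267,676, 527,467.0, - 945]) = [-945, - 700,- 590, - 891/2, - 361, - 267, - 186.05, 467.0, 469, 527,676] 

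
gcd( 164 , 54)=2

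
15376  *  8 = 123008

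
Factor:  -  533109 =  - 3^1*83^1*2141^1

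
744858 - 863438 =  -118580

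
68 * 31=2108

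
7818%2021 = 1755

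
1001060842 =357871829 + 643189013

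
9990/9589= 1 + 401/9589 = 1.04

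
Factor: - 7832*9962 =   -  2^4*11^1*17^1*89^1*293^1 = -  78022384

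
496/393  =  496/393 = 1.26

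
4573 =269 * 17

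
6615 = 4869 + 1746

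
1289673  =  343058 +946615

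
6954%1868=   1350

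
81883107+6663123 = 88546230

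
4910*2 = 9820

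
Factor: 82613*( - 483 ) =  - 39902079 = - 3^1 * 7^1*23^1* 82613^1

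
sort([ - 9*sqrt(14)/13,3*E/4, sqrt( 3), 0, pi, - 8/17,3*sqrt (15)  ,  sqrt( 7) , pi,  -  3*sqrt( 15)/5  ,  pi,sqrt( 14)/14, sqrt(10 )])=[ - 9*sqrt (14) /13, - 3*sqrt(15) /5, - 8/17 , 0 , sqrt( 14 ) /14 , sqrt( 3), 3*E/4, sqrt( 7 ), pi, pi,pi,  sqrt(10), 3*sqrt( 15)] 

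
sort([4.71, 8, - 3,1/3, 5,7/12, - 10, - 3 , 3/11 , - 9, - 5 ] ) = [ - 10, - 9,  -  5, - 3, - 3, 3/11,  1/3,7/12,4.71,5,8]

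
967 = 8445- 7478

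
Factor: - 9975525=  -3^1*5^2*7^1*19001^1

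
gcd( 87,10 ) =1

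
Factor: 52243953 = 3^1*17414651^1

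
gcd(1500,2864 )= 4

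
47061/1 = 47061=47061.00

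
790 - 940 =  - 150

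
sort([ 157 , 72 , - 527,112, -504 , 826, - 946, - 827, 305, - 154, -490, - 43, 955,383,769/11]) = [ - 946, - 827,-527,- 504, - 490 , -154, -43 , 769/11,72,112, 157,  305, 383, 826, 955]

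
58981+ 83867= 142848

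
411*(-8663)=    - 3560493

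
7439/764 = 9 + 563/764=9.74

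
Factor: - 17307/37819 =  - 3^3*59^( - 1) = - 27/59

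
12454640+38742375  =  51197015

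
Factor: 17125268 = 2^2*31^1*138107^1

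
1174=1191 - 17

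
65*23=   1495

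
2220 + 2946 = 5166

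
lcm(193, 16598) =16598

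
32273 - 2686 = 29587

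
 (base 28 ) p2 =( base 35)K2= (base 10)702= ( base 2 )1010111110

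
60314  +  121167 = 181481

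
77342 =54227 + 23115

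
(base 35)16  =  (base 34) 17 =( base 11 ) 38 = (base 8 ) 51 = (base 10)41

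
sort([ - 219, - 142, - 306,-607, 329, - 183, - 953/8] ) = [ - 607, - 306, - 219, - 183, - 142, - 953/8,329 ] 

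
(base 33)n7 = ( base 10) 766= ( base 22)1ci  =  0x2FE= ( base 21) 1fa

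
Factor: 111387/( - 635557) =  - 3^1*13^( - 1 )*107^1*347^1 * 48889^( - 1)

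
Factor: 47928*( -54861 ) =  - 2629378008 = - 2^3*3^2*1997^1 * 18287^1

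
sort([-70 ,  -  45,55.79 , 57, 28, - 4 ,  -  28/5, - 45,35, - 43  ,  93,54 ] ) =[  -  70,-45,-45,- 43, -28/5 ,-4, 28,35, 54, 55.79 , 57,93]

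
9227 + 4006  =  13233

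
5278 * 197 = 1039766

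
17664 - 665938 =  - 648274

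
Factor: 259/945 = 37/135 = 3^( - 3) * 5^( - 1 ) * 37^1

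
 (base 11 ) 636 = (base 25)15F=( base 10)765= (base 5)11030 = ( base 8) 1375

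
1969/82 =24+1/82= 24.01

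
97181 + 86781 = 183962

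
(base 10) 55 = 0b110111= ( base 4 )313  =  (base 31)1O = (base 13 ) 43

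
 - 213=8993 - 9206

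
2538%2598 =2538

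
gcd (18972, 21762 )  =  558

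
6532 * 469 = 3063508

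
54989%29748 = 25241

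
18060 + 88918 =106978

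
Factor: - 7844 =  -2^2*37^1*53^1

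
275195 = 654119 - 378924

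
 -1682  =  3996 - 5678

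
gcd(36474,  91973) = 1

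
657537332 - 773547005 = -116009673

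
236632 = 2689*88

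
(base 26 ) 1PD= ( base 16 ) 53B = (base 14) 6B9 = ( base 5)20324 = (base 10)1339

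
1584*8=12672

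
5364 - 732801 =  - 727437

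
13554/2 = 6777 = 6777.00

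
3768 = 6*628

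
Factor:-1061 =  - 1061^1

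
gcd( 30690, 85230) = 90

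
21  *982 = 20622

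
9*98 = 882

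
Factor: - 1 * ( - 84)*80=2^6*3^1*5^1*7^1 = 6720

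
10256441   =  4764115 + 5492326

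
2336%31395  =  2336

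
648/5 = 648/5 = 129.60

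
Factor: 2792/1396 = 2^1 =2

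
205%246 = 205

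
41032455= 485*84603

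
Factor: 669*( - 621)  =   - 415449=-3^4*23^1 *223^1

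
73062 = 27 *2706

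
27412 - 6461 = 20951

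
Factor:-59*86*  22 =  - 2^2 *11^1*43^1*59^1   =  - 111628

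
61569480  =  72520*849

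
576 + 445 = 1021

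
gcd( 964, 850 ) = 2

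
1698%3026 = 1698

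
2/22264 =1/11132=0.00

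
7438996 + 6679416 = 14118412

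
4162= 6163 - 2001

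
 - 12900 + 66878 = 53978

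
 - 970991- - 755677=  - 215314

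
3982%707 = 447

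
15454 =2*7727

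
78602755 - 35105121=43497634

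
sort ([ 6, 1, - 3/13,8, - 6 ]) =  [ - 6, - 3/13  ,  1,6,8 ]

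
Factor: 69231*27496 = 2^3 * 3^1*7^1 * 47^1*491^2  =  1903575576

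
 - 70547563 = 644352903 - 714900466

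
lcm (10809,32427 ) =32427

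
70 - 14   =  56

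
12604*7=88228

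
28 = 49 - 21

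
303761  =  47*6463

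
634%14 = 4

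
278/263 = 1  +  15/263 = 1.06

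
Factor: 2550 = 2^1* 3^1*5^2*17^1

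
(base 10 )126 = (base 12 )a6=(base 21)60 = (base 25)51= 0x7E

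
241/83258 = 241/83258 =0.00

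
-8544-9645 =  - 18189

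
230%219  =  11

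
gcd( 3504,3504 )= 3504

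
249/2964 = 83/988=0.08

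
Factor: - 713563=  - 713563^1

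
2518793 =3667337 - 1148544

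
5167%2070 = 1027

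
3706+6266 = 9972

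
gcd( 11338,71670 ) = 2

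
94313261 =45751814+48561447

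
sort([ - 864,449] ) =[ - 864,449]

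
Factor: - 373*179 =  - 179^1*373^1 = -  66767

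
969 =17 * 57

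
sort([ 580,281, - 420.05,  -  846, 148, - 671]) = [ - 846, - 671, - 420.05,148, 281,  580]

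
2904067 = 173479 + 2730588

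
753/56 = 13 + 25/56 = 13.45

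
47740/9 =47740/9 = 5304.44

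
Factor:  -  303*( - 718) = 2^1 *3^1*101^1 * 359^1 = 217554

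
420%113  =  81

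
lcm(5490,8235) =16470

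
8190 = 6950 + 1240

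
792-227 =565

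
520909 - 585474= - 64565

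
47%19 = 9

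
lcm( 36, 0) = 0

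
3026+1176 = 4202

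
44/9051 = 44/9051 = 0.00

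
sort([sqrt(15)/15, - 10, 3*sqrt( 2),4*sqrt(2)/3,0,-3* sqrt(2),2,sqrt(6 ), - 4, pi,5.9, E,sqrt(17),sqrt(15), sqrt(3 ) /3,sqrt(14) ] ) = [ -10,-3*sqrt (2), - 4, 0, sqrt( 15) /15,sqrt(3)/3,  4*sqrt( 2 )/3, 2,sqrt( 6) , E,pi, sqrt(14),sqrt(15 ),sqrt ( 17),3*sqrt(2),5.9]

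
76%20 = 16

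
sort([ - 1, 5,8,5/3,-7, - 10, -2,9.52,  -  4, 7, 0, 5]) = [ - 10,-7 , - 4,-2,  -  1 , 0,  5/3, 5,5,7, 8,9.52 ]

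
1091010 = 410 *2661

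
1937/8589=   1937/8589 = 0.23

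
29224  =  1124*26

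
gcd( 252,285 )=3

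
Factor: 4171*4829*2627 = 11^1*37^1*43^1*71^1*97^1*439^1=52912400893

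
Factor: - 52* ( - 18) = 936=2^3*3^2* 13^1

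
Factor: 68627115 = 3^3 *5^1 * 508349^1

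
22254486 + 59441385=81695871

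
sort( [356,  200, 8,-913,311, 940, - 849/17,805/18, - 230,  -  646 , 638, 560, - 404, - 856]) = [ - 913, - 856, - 646, - 404,-230, - 849/17, 8, 805/18 , 200  ,  311,356, 560,638, 940]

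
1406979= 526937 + 880042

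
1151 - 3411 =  - 2260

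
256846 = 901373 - 644527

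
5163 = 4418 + 745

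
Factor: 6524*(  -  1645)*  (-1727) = 2^2*5^1*7^2*11^1*47^1*157^1*233^1=18534129460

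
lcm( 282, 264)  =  12408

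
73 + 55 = 128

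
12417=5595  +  6822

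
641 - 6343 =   -  5702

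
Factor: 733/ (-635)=-5^(-1 )*127^( - 1 )*733^1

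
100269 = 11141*9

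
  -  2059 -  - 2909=850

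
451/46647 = 451/46647 = 0.01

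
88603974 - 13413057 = 75190917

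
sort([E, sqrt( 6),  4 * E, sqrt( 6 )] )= [ sqrt( 6 ), sqrt(6) , E,  4*E] 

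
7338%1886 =1680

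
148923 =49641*3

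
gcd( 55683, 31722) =3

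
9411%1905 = 1791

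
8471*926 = 7844146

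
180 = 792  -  612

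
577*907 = 523339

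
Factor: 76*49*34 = 126616 = 2^3*7^2*17^1*19^1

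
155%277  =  155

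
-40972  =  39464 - 80436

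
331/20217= 331/20217=0.02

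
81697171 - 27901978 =53795193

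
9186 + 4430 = 13616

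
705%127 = 70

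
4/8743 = 4/8743 = 0.00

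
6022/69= 87 + 19/69 = 87.28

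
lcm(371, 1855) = 1855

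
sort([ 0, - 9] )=[ - 9,  0 ]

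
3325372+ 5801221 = 9126593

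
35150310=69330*507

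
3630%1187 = 69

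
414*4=1656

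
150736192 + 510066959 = 660803151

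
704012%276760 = 150492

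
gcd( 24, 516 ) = 12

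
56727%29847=26880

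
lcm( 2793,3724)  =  11172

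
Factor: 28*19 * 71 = 37772 = 2^2*7^1 * 19^1 * 71^1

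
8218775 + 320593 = 8539368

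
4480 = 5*896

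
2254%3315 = 2254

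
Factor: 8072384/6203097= 2^6* 3^( - 2 ) * 126131^1*689233^( - 1)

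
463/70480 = 463/70480 = 0.01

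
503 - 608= -105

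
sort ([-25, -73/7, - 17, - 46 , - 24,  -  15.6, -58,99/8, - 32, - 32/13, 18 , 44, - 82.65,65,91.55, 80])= [ - 82.65,-58, - 46, - 32 , - 25, - 24, - 17,- 15.6 , - 73/7,-32/13, 99/8,18,44,  65, 80, 91.55 ] 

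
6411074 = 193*33218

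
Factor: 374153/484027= 13^1* 17^1*1693^1*484027^ ( - 1)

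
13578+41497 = 55075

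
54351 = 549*99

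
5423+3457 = 8880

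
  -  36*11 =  - 396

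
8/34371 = 8/34371=0.00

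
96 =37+59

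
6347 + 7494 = 13841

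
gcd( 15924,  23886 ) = 7962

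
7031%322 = 269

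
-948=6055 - 7003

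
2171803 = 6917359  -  4745556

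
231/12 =19+1/4 = 19.25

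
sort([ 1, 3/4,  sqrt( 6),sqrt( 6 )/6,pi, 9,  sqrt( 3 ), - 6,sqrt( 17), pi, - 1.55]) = [ - 6,- 1.55, sqrt( 6 ) /6,3/4,1,sqrt (3),sqrt(6 ),pi,  pi,sqrt(17),9]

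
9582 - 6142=3440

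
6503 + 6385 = 12888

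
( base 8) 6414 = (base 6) 23244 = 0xD0C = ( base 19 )94F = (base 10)3340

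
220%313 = 220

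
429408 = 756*568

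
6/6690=1/1115=0.00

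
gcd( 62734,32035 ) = 1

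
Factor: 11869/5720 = 83/40 = 2^(  -  3 ) * 5^(-1)*83^1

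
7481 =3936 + 3545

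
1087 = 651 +436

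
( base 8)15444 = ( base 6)52100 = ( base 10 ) 6948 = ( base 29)87H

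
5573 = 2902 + 2671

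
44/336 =11/84 = 0.13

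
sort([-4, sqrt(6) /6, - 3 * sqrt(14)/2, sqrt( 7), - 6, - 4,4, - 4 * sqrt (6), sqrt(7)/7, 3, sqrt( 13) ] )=[ - 4*sqrt(6), - 6 ,-3*sqrt(14) /2, - 4,-4,sqrt(7) /7,  sqrt(6) /6 , sqrt(7 ), 3, sqrt(  13),4]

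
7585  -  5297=2288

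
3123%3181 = 3123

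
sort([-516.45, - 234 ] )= [-516.45 , - 234 ] 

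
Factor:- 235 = -5^1*47^1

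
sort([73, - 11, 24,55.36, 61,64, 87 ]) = [ - 11,24,  55.36,61,64, 73,  87 ]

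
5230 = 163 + 5067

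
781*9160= 7153960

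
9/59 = 9/59 = 0.15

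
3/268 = 3/268 = 0.01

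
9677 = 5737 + 3940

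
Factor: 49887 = 3^2*23^1*241^1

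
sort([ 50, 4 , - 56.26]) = [- 56.26, 4,50 ]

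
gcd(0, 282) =282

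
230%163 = 67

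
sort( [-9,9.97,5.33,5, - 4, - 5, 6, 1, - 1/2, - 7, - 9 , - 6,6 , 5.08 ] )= [ -9, - 9 , - 7,  -  6, - 5, - 4, - 1/2, 1, 5,5.08, 5.33, 6, 6, 9.97 ]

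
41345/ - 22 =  - 1880+15/22= - 1879.32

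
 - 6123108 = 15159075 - 21282183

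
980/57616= 245/14404 = 0.02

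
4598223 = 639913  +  3958310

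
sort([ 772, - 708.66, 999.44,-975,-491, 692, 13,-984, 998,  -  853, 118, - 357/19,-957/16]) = [- 984, - 975, - 853, - 708.66, - 491, - 957/16, - 357/19, 13,118,  692, 772, 998,999.44 ] 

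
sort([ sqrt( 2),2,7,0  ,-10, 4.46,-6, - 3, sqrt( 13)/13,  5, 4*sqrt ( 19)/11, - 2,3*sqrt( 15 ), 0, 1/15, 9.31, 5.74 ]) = [ - 10, - 6, - 3, - 2,0 , 0,1/15, sqrt (13)/13, sqrt( 2), 4* sqrt(19 ) /11,2, 4.46 , 5, 5.74, 7, 9.31, 3*sqrt( 15)] 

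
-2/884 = - 1/442=- 0.00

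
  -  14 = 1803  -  1817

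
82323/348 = 236 + 65/116  =  236.56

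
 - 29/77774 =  - 29/77774 = - 0.00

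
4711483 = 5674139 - 962656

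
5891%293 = 31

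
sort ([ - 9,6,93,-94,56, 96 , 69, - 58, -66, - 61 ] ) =[ - 94,- 66, - 61,-58, - 9, 6,56 , 69, 93, 96 ]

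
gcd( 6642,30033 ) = 9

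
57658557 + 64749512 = 122408069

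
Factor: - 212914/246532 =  - 2^( - 1 )*11^( - 1)*19^1 = - 19/22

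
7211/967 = 7 + 442/967 = 7.46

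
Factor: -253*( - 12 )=2^2*3^1*11^1*23^1 = 3036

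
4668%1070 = 388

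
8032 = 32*251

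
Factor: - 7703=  - 7703^1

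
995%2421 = 995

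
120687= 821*147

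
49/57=49/57 = 0.86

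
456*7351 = 3352056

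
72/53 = 72/53 = 1.36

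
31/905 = 31/905 = 0.03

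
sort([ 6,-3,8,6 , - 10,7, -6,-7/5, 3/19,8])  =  [-10, - 6, - 3, - 7/5, 3/19,6, 6,7,  8,8 ] 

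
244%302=244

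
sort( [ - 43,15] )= [ - 43, 15 ]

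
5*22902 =114510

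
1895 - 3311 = - 1416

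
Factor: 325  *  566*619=113865050 = 2^1*5^2*13^1*283^1*619^1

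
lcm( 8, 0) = 0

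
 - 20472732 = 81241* ( - 252)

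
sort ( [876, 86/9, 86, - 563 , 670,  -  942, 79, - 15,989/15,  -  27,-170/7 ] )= [-942 , - 563,-27,-170/7,- 15,  86/9,989/15,79, 86, 670,  876]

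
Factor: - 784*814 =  - 2^5 * 7^2*11^1*37^1 = - 638176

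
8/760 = 1/95 = 0.01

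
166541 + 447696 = 614237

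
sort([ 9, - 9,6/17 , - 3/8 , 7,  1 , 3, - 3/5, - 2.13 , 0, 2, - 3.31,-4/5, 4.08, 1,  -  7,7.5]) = [ - 9 ,-7,-3.31,-2.13 , - 4/5, - 3/5, - 3/8, 0, 6/17, 1, 1, 2,3, 4.08, 7 , 7.5,  9]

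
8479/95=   8479/95 =89.25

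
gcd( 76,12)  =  4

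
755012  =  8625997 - 7870985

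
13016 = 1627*8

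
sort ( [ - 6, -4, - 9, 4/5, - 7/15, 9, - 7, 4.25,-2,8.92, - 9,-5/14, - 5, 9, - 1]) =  [ - 9,-9, - 7,-6,-5,  -  4, - 2, - 1, - 7/15,-5/14, 4/5, 4.25, 8.92,9,  9]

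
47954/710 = 67+192/355=67.54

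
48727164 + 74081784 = 122808948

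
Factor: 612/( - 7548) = -3^1*37^( - 1) = -3/37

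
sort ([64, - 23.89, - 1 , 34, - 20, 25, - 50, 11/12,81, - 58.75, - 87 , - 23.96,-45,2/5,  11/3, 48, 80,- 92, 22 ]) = [ - 92 ,-87,  -  58.75, - 50, - 45,-23.96, - 23.89, - 20, - 1, 2/5, 11/12,11/3, 22, 25,34,  48, 64, 80 , 81]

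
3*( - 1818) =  - 5454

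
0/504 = 0 = 0.00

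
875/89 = 9+ 74/89= 9.83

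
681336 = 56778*12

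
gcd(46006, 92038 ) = 2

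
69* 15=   1035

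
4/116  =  1/29 = 0.03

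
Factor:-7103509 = -7^1*1014787^1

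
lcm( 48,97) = 4656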